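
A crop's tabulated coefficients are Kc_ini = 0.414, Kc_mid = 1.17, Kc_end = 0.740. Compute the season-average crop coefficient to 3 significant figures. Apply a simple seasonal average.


Approach: apply a simple seasonal average, Kc_avg = (Kc_ini + Kc_mid + Kc_end)/3.
Kc_avg = (0.414 + 1.17 + 0.740)/3 = 0.775
Therefore the season-average crop coefficient = 0.775.


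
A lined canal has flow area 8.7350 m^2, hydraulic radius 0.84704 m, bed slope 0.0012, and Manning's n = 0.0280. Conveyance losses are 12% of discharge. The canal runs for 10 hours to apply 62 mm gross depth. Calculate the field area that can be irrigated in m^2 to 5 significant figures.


Approach: apply Manning's equation with a conveyance and depth budget, Q = (1/n)*A*R^(2/3)*S^(1/2); Q_field = Q*(1-loss); Area = Q_field*t/(d/1000).
Step 1 — canal discharge (Manning's equation):
  Q = (1/0.0280) * 8.7350 * 0.84704^(2/3) * 0.0012^(1/2) = 9.674565 m^3/s
Step 2 — delivered flow: Q_field = 9.674565*(1 - 12/100) = 8.513617 m^3/s
Step 3 — volume delivered: V = 8.513617 * 10*3600 = 306490.2 m^3
Step 4 — area served: A = V / (depth/1000) = 306490.2 / 0.062 = 4943400 m^2
Therefore the field area that can be irrigated = 4943400 m^2.


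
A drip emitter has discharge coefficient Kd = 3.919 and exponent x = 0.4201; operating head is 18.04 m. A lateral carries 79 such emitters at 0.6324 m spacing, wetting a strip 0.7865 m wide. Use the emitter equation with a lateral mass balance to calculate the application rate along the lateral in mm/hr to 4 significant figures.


Approach: apply the emitter equation with a lateral mass balance, q = Kd*h^x; Q = n*q; rate = Q/(n*spacing*width).
Step 1 — single emitter flow (q = Kd*h^x):
  q = 3.919 * 18.04^0.4201 = 13.2105 L/hr
Step 2 — total lateral flow: Q = 79 * 13.2105 = 1043.63 L/hr
Step 3 — wetted area: A = 79 * 0.6324 * 0.7865 = 39.2932 m^2
Step 4 — application rate: Q/A = 1043.63/39.2932 = 26.56 mm/hr
Therefore the application rate along the lateral = 26.56 mm/hr.


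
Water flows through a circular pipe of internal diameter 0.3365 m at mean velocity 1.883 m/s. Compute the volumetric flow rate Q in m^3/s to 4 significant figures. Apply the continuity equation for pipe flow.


Approach: apply the continuity equation for pipe flow, Q = A * v with A = pi*(D/2)^2.
A = pi*(0.3365/2)^2 = 0.0889324 m^2
Q = 0.0889324 * 1.883 = 0.1675 m^3/s
Therefore the volumetric flow rate Q = 0.1675 m^3/s.


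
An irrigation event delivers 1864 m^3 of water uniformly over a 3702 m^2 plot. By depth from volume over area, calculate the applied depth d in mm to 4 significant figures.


Approach: apply depth from volume over area, d = (V/A)*1000.
d = (1864 / 3702) * 1000 = 503.5 mm
Therefore the applied depth d = 503.5 mm.


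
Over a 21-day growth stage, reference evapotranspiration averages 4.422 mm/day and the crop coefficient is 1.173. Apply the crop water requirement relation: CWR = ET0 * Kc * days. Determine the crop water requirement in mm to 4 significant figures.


CWR = 4.422 * 1.173 * 21 = 108.9 mm
Therefore the crop water requirement = 108.9 mm.


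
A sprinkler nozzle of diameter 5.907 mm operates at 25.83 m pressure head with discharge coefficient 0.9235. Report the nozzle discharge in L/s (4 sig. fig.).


Approach: apply the orifice equation, Q = Cd*A*sqrt(2*g*h), A = pi*(d/2)^2.
A = pi*(5.907e-3/2)^2 = 2.74046e-05 m^2
Q = 0.9235 * 2.74046e-05 * sqrt(2*9.81*25.83) * 1000 = 0.5697 L/s
Therefore the nozzle discharge = 0.5697 L/s.


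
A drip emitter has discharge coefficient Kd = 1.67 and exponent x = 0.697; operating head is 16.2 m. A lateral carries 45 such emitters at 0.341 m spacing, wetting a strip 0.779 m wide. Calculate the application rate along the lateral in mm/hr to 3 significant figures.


Approach: apply the emitter equation with a lateral mass balance, q = Kd*h^x; Q = n*q; rate = Q/(n*spacing*width).
Step 1 — single emitter flow (q = Kd*h^x):
  q = 1.67 * 16.2^0.697 = 11.635 L/hr
Step 2 — total lateral flow: Q = 45 * 11.635 = 523.55 L/hr
Step 3 — wetted area: A = 45 * 0.341 * 0.779 = 11.954 m^2
Step 4 — application rate: Q/A = 523.55/11.954 = 43.8 mm/hr
Therefore the application rate along the lateral = 43.8 mm/hr.


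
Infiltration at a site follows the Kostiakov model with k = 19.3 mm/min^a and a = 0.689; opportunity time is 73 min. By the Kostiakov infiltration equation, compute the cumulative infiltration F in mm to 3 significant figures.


Approach: apply the Kostiakov infiltration equation, F = k*t^a.
F = 19.3 * 73^0.689 = 371 mm
Therefore the cumulative infiltration F = 371 mm.


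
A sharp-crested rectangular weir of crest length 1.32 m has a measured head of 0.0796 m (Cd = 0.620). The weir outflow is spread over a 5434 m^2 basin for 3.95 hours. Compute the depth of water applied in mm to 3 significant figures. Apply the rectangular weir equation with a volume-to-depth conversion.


Approach: apply the rectangular weir equation with a volume-to-depth conversion, Q = (2/3)*Cd*L*sqrt(2g)*H^1.5; d = Q*t/A * 1000.
Step 1 — weir discharge:
  Q = (2/3)*0.620*1.32*sqrt(2*9.81)*0.0796^1.5 = 0.054274 m^3/s
Step 2 — volume: V = 0.054274 * 3.95*3600 = 771.78 m^3
Step 3 — depth: d = V/A * 1000 = 771.78/5434 * 1000 = 142 mm
Therefore the depth of water applied = 142 mm.


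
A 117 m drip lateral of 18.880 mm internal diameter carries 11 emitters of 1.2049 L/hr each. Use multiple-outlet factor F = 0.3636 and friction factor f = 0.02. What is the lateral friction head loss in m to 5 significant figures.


Approach: apply Darcy-Weisbach with the multiple-outlet F-factor, Q = n*q/(3600*1000) m^3/s; v = Q/A; hf = F*f*(L/D)*(v^2/(2g)).
Q = 11*1.2049/(3600*1000) = 3.681639e-06 m^3/s
A = pi*(18.880e-3/2)^2 = 2.799586e-04 m^2, so v = Q/A = 0.01315065 m/s
hf = 0.3636*0.02*(117/0.018880)*(0.01315065^2/(2*9.81)) = 0.00039722 m
Therefore the lateral friction head loss = 0.00039722 m.


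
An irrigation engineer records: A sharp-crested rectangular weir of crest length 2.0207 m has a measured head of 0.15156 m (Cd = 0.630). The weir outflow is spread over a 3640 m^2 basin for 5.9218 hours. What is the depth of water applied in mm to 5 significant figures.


Approach: apply the rectangular weir equation with a volume-to-depth conversion, Q = (2/3)*Cd*L*sqrt(2g)*H^1.5; d = Q*t/A * 1000.
Step 1 — weir discharge:
  Q = (2/3)*0.630*2.0207*sqrt(2*9.81)*0.15156^1.5 = 0.2218082 m^3/s
Step 2 — volume: V = 0.2218082 * 5.9218*3600 = 4728.613 m^3
Step 3 — depth: d = V/A * 1000 = 4728.613/3640 * 1000 = 1299.1 mm
Therefore the depth of water applied = 1299.1 mm.


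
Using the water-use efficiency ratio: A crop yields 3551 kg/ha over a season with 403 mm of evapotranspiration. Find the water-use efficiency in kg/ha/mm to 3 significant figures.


Approach: apply the water-use efficiency ratio, WUE = yield/ET.
WUE = 3551 / 403 = 8.81 kg/ha/mm
Therefore the water-use efficiency = 8.81 kg/ha/mm.


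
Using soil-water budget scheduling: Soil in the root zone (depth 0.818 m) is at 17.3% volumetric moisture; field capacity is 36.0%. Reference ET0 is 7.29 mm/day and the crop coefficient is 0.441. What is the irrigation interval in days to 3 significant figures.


Approach: apply soil-water budget scheduling, SMD = (FC-theta)/100*depth*1000; ETc = ET0*Kc; interval = SMD/ETc.
Step 1 — soil moisture deficit:
  SMD = (36.0 - 17.3)/100 * 0.818 * 1000 = 152.97 mm
Step 2 — daily crop ET (ETc = ET0*Kc):
  ETc = 7.29 * 0.441 = 3.2149 mm/day
Step 3 — irrigation interval (SMD/ETc):
  interval = 152.97 / 3.2149 = 47.6 days
Therefore the irrigation interval = 47.6 days.


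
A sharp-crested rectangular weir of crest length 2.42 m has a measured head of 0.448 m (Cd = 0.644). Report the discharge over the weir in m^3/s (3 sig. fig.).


Approach: apply the rectangular weir equation, Q = (2/3)*Cd*L*sqrt(2g)*H^1.5.
Q = (2/3)*0.644*2.42*sqrt(2*9.81)*0.448^1.5 = 1.38 m^3/s
Therefore the discharge over the weir = 1.38 m^3/s.


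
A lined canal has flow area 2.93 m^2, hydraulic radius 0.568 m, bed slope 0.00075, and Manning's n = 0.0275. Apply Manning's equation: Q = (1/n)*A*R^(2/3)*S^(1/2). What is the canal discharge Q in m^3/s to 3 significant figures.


Q = (1/0.0275) * 2.93 * 0.568^(2/3) * 0.00075^(1/2) = 2.00 m^3/s
Therefore the canal discharge Q = 2.00 m^3/s.


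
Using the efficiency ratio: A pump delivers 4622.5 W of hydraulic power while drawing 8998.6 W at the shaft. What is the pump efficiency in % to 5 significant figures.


Approach: apply the efficiency ratio, eta = (P_out/P_in)*100.
eta = (4622.5 / 8998.6) * 100 = 51.369 %
Therefore the pump efficiency = 51.369 %.


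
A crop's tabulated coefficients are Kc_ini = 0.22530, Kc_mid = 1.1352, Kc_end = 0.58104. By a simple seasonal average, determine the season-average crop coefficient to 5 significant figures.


Approach: apply a simple seasonal average, Kc_avg = (Kc_ini + Kc_mid + Kc_end)/3.
Kc_avg = (0.22530 + 1.1352 + 0.58104)/3 = 0.64718
Therefore the season-average crop coefficient = 0.64718.


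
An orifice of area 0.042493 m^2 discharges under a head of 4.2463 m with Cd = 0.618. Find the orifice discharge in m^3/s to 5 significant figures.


Approach: apply the orifice equation, Q = Cd*A*sqrt(2*g*h).
Q = 0.618 * 0.042493 * sqrt(2*9.81*4.2463) = 0.23970 m^3/s
Therefore the orifice discharge = 0.23970 m^3/s.


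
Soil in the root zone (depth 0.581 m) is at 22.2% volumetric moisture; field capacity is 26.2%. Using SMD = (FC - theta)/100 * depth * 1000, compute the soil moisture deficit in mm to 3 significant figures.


SMD = (26.2 - 22.2)/100 * 0.581 * 1000 = 23.2 mm
Therefore the soil moisture deficit = 23.2 mm.


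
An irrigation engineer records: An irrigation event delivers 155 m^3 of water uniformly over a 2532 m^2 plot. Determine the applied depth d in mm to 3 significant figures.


Approach: apply depth from volume over area, d = (V/A)*1000.
d = (155 / 2532) * 1000 = 61.2 mm
Therefore the applied depth d = 61.2 mm.


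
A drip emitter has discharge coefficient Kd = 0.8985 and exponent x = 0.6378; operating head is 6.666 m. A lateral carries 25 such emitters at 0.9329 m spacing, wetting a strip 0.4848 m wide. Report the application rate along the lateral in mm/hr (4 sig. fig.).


Approach: apply the emitter equation with a lateral mass balance, q = Kd*h^x; Q = n*q; rate = Q/(n*spacing*width).
Step 1 — single emitter flow (q = Kd*h^x):
  q = 0.8985 * 6.666^0.6378 = 3.01286 L/hr
Step 2 — total lateral flow: Q = 25 * 3.01286 = 75.3216 L/hr
Step 3 — wetted area: A = 25 * 0.9329 * 0.4848 = 11.3067 m^2
Step 4 — application rate: Q/A = 75.3216/11.3067 = 6.662 mm/hr
Therefore the application rate along the lateral = 6.662 mm/hr.


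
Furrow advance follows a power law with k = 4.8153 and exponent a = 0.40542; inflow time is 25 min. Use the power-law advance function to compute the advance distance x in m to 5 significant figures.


Approach: apply the power-law advance function, x = k*t^a.
x = 4.8153 * 25^0.40542 = 17.757 m
Therefore the advance distance x = 17.757 m.


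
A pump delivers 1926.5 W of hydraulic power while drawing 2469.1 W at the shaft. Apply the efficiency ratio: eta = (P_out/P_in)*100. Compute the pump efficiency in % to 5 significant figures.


eta = (1926.5 / 2469.1) * 100 = 78.024 %
Therefore the pump efficiency = 78.024 %.


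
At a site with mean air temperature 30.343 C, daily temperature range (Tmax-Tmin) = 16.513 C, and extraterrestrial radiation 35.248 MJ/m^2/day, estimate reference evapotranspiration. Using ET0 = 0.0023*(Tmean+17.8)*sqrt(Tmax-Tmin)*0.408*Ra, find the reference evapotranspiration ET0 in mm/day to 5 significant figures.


ET0 = 0.0023*(30.343+17.8)*sqrt(16.513)*0.408*35.248 = 6.4710 mm/day
Therefore the reference evapotranspiration ET0 = 6.4710 mm/day.


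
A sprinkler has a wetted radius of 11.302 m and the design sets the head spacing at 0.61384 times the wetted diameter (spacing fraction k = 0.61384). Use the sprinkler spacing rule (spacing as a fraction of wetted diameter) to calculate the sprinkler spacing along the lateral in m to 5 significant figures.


Approach: apply the sprinkler spacing rule (spacing as a fraction of wetted diameter), S = k*(2*R).
S = 0.61384 * (2 * 11.302) = 13.875 m
Therefore the sprinkler spacing along the lateral = 13.875 m.


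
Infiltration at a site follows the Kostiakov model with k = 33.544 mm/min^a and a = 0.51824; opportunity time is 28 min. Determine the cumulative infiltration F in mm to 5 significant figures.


Approach: apply the Kostiakov infiltration equation, F = k*t^a.
F = 33.544 * 28^0.51824 = 188.62 mm
Therefore the cumulative infiltration F = 188.62 mm.


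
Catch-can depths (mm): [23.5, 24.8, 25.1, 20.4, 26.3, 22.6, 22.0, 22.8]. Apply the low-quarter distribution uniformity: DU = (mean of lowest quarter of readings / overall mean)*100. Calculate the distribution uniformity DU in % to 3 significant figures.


sorted lowest 2 of 8: [20.4, 22.0] -> mean = 21.200 mm
overall mean = 23.438 mm
DU = (21.200/23.438)*100 = 90.5 %
Therefore the distribution uniformity DU = 90.5 %.


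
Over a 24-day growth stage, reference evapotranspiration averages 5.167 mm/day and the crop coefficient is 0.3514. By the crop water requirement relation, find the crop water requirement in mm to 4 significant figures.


Approach: apply the crop water requirement relation, CWR = ET0 * Kc * days.
CWR = 5.167 * 0.3514 * 24 = 43.58 mm
Therefore the crop water requirement = 43.58 mm.


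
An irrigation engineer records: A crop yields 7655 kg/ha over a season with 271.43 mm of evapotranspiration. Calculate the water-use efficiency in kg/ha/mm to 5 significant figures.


Approach: apply the water-use efficiency ratio, WUE = yield/ET.
WUE = 7655 / 271.43 = 28.202 kg/ha/mm
Therefore the water-use efficiency = 28.202 kg/ha/mm.


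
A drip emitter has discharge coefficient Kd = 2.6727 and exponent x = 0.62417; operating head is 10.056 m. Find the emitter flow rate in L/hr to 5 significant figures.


Approach: apply the emitter characteristic equation, q = Kd * h^x.
q = 2.6727 * 10.056^0.62417 = 11.288 L/hr
Therefore the emitter flow rate = 11.288 L/hr.


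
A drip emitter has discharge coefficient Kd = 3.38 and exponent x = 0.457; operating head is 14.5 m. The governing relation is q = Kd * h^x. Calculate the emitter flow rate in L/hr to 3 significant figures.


q = 3.38 * 14.5^0.457 = 11.5 L/hr
Therefore the emitter flow rate = 11.5 L/hr.


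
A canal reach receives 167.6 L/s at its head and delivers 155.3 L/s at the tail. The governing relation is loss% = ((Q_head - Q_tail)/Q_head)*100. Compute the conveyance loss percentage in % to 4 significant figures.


loss = ((167.6 - 155.3)/167.6)*100 = 7.339 %
Therefore the conveyance loss percentage = 7.339 %.


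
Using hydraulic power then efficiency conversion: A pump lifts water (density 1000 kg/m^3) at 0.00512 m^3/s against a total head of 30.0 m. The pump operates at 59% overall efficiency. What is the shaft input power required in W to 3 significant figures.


Approach: apply hydraulic power then efficiency conversion, P = rho*g*Q*H; P_in = P/eta.
Step 1 — hydraulic power (P = rho*g*Q*H):
  P = 1000 * 9.81 * 0.00512 * 30.0 = 1506.8 W
Step 2 — input power: P_in = P/eta = 1506.8 / 0.59 = 2550 W
Therefore the shaft input power required = 2550 W.


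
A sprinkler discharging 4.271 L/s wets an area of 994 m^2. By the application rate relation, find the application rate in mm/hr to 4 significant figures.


Approach: apply the application rate relation, rate = (Q/A)*3600.
rate = (4.271 / 994) * 3600 = 15.47 mm/hr
Therefore the application rate = 15.47 mm/hr.


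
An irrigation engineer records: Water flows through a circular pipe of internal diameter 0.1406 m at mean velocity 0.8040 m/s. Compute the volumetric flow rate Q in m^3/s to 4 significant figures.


Approach: apply the continuity equation for pipe flow, Q = A * v with A = pi*(D/2)^2.
A = pi*(0.1406/2)^2 = 0.0155260 m^2
Q = 0.0155260 * 0.8040 = 0.01248 m^3/s
Therefore the volumetric flow rate Q = 0.01248 m^3/s.


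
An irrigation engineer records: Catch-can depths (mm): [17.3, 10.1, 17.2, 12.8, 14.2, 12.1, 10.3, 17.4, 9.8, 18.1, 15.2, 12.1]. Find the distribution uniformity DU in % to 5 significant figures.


Approach: apply the low-quarter distribution uniformity, DU = (mean of lowest quarter of readings / overall mean)*100.
sorted lowest 3 of 12: [9.8, 10.1, 10.3] -> mean = 10.06667 mm
overall mean = 13.88333 mm
DU = (10.06667/13.88333)*100 = 72.509 %
Therefore the distribution uniformity DU = 72.509 %.


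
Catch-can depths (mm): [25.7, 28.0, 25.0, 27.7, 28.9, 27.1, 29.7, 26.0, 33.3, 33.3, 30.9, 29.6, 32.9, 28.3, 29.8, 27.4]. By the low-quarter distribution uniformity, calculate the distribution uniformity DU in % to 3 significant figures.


Approach: apply the low-quarter distribution uniformity, DU = (mean of lowest quarter of readings / overall mean)*100.
sorted lowest 4 of 16: [25.0, 25.7, 26.0, 27.1] -> mean = 25.950 mm
overall mean = 28.975 mm
DU = (25.950/28.975)*100 = 89.6 %
Therefore the distribution uniformity DU = 89.6 %.


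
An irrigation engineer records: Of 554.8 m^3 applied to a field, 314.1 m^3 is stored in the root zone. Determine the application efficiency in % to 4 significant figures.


Approach: apply the application efficiency ratio, Ea = (stored/applied)*100.
Ea = (314.1/554.8)*100 = 56.61 %
Therefore the application efficiency = 56.61 %.


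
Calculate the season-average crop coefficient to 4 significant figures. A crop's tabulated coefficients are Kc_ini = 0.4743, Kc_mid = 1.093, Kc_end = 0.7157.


Approach: apply a simple seasonal average, Kc_avg = (Kc_ini + Kc_mid + Kc_end)/3.
Kc_avg = (0.4743 + 1.093 + 0.7157)/3 = 0.7610
Therefore the season-average crop coefficient = 0.7610.


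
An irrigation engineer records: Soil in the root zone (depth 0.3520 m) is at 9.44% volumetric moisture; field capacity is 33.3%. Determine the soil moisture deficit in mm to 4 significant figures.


Approach: apply the soil moisture deficit relation, SMD = (FC - theta)/100 * depth * 1000.
SMD = (33.3 - 9.44)/100 * 0.3520 * 1000 = 83.99 mm
Therefore the soil moisture deficit = 83.99 mm.


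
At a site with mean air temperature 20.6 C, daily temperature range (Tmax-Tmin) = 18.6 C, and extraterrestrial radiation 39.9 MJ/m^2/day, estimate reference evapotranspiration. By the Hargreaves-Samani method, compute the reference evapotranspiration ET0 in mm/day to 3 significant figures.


Approach: apply the Hargreaves-Samani method, ET0 = 0.0023*(Tmean+17.8)*sqrt(Tmax-Tmin)*0.408*Ra.
ET0 = 0.0023*(20.6+17.8)*sqrt(18.6)*0.408*39.9 = 6.20 mm/day
Therefore the reference evapotranspiration ET0 = 6.20 mm/day.


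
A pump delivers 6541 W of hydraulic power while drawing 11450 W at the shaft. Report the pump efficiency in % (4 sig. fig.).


Approach: apply the efficiency ratio, eta = (P_out/P_in)*100.
eta = (6541 / 11450) * 100 = 57.13 %
Therefore the pump efficiency = 57.13 %.


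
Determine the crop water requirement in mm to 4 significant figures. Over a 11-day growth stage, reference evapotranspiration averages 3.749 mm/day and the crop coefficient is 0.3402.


Approach: apply the crop water requirement relation, CWR = ET0 * Kc * days.
CWR = 3.749 * 0.3402 * 11 = 14.03 mm
Therefore the crop water requirement = 14.03 mm.


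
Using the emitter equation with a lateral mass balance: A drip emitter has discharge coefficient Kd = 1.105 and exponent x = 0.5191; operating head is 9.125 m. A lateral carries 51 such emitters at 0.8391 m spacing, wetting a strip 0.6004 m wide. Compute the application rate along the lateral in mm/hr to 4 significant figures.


Approach: apply the emitter equation with a lateral mass balance, q = Kd*h^x; Q = n*q; rate = Q/(n*spacing*width).
Step 1 — single emitter flow (q = Kd*h^x):
  q = 1.105 * 9.125^0.5191 = 3.48192 L/hr
Step 2 — total lateral flow: Q = 51 * 3.48192 = 177.578 L/hr
Step 3 — wetted area: A = 51 * 0.8391 * 0.6004 = 25.6936 m^2
Step 4 — application rate: Q/A = 177.578/25.6936 = 6.911 mm/hr
Therefore the application rate along the lateral = 6.911 mm/hr.


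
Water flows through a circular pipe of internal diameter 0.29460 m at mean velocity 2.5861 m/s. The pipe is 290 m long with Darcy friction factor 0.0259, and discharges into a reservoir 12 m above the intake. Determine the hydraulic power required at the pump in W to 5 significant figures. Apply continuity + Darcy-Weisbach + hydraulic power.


Approach: apply continuity + Darcy-Weisbach + hydraulic power, Q = A*v; hf = f*(L/D)*(v^2/(2g)); H = static + hf; P = rho*g*Q*H.
Step 1 — flow rate (continuity, Q = A*v):
  A = pi*(0.29460/2)^2 = 0.06816405 m^2
  Q = 0.06816405 * 2.5861 = 0.1762790 m^3/s
Step 2 — friction head loss (Darcy-Weisbach):
  hf = 0.0259 * (290/0.29460) * (2.5861^2 / (2*9.81))
  hf = 8.690738 m
Step 3 — total head: H = 12 + 8.690738 = 20.69074 m
Step 4 — hydraulic power (P = rho*g*Q*H):
  P = 1000 * 9.81 * 0.1762790 * 20.69074 = 35780 W
Therefore the hydraulic power required at the pump = 35780 W.


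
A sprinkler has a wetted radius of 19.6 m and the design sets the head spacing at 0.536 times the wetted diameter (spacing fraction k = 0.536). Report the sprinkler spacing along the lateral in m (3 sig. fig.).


Approach: apply the sprinkler spacing rule (spacing as a fraction of wetted diameter), S = k*(2*R).
S = 0.536 * (2 * 19.6) = 21.0 m
Therefore the sprinkler spacing along the lateral = 21.0 m.


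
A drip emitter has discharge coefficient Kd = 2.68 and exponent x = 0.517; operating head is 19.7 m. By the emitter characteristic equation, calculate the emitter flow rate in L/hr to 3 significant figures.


Approach: apply the emitter characteristic equation, q = Kd * h^x.
q = 2.68 * 19.7^0.517 = 12.5 L/hr
Therefore the emitter flow rate = 12.5 L/hr.


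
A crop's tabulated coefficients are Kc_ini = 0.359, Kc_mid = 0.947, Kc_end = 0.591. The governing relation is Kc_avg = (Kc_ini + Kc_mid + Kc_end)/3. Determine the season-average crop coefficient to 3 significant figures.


Kc_avg = (0.359 + 0.947 + 0.591)/3 = 0.632
Therefore the season-average crop coefficient = 0.632.


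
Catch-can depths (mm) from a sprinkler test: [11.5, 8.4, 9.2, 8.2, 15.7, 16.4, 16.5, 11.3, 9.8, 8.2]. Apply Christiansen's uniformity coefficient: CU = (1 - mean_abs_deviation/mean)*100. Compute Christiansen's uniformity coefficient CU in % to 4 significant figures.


mean = 11.5200 mm
mean |d_i - mean| = 2.80800 mm
CU = (1 - 2.80800/11.5200)*100 = 75.62 %
Therefore Christiansen's uniformity coefficient CU = 75.62 %.


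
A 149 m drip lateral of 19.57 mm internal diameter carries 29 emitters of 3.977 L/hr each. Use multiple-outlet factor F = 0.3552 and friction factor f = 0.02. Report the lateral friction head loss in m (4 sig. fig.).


Approach: apply Darcy-Weisbach with the multiple-outlet F-factor, Q = n*q/(3600*1000) m^3/s; v = Q/A; hf = F*f*(L/D)*(v^2/(2g)).
Q = 29*3.977/(3600*1000) = 3.20369e-05 m^3/s
A = pi*(19.57e-3/2)^2 = 3.00796e-04 m^2, so v = Q/A = 0.106507 m/s
hf = 0.3552*0.02*(149/0.01957)*(0.106507^2/(2*9.81)) = 0.03127 m
Therefore the lateral friction head loss = 0.03127 m.


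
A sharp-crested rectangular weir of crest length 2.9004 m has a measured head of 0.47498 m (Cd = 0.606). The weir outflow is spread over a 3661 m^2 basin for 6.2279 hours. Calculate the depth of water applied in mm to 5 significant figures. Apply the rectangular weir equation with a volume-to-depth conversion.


Approach: apply the rectangular weir equation with a volume-to-depth conversion, Q = (2/3)*Cd*L*sqrt(2g)*H^1.5; d = Q*t/A * 1000.
Step 1 — weir discharge:
  Q = (2/3)*0.606*2.9004*sqrt(2*9.81)*0.47498^1.5 = 1.699033 m^3/s
Step 2 — volume: V = 1.699033 * 6.2279*3600 = 38093.06 m^3
Step 3 — depth: d = V/A * 1000 = 38093.06/3661 * 1000 = 10405 mm
Therefore the depth of water applied = 10405 mm.


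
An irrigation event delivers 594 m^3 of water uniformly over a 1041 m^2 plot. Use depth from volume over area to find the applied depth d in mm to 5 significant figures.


Approach: apply depth from volume over area, d = (V/A)*1000.
d = (594 / 1041) * 1000 = 570.61 mm
Therefore the applied depth d = 570.61 mm.


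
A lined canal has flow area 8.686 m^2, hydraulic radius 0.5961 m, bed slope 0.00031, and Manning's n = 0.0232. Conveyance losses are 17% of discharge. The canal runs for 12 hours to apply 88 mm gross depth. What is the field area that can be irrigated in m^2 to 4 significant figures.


Approach: apply Manning's equation with a conveyance and depth budget, Q = (1/n)*A*R^(2/3)*S^(1/2); Q_field = Q*(1-loss); Area = Q_field*t/(d/1000).
Step 1 — canal discharge (Manning's equation):
  Q = (1/0.0232) * 8.686 * 0.5961^(2/3) * 0.00031^(1/2) = 4.66902 m^3/s
Step 2 — delivered flow: Q_field = 4.66902*(1 - 17/100) = 3.87528 m^3/s
Step 3 — volume delivered: V = 3.87528 * 12*3600 = 167412 m^3
Step 4 — area served: A = V / (depth/1000) = 167412 / 0.088 = 1902000 m^2
Therefore the field area that can be irrigated = 1902000 m^2.


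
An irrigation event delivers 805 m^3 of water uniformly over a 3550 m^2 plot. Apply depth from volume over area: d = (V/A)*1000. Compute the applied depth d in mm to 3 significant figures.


d = (805 / 3550) * 1000 = 227 mm
Therefore the applied depth d = 227 mm.


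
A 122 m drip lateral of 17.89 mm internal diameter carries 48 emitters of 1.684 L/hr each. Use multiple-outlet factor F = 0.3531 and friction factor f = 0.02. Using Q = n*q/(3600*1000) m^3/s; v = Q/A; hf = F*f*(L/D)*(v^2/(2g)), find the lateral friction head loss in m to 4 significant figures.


Q = 48*1.684/(3600*1000) = 2.24533e-05 m^3/s
A = pi*(17.89e-3/2)^2 = 2.51368e-04 m^2, so v = Q/A = 0.0893244 m/s
hf = 0.3531*0.02*(122/0.01789)*(0.0893244^2/(2*9.81)) = 0.01958 m
Therefore the lateral friction head loss = 0.01958 m.


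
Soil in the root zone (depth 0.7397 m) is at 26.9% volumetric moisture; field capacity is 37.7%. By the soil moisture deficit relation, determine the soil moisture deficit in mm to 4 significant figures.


Approach: apply the soil moisture deficit relation, SMD = (FC - theta)/100 * depth * 1000.
SMD = (37.7 - 26.9)/100 * 0.7397 * 1000 = 79.89 mm
Therefore the soil moisture deficit = 79.89 mm.


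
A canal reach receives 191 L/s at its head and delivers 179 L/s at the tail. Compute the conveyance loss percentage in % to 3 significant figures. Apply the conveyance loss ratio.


Approach: apply the conveyance loss ratio, loss% = ((Q_head - Q_tail)/Q_head)*100.
loss = ((191 - 179)/191)*100 = 6.28 %
Therefore the conveyance loss percentage = 6.28 %.


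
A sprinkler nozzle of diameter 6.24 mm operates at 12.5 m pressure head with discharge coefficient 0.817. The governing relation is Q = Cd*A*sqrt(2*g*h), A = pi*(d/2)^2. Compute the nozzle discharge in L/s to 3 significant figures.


A = pi*(6.24e-3/2)^2 = 3.0582e-05 m^2
Q = 0.817 * 3.0582e-05 * sqrt(2*9.81*12.5) * 1000 = 0.391 L/s
Therefore the nozzle discharge = 0.391 L/s.


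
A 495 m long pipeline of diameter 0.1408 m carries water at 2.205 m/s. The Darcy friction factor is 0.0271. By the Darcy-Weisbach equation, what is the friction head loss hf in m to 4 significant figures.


Approach: apply the Darcy-Weisbach equation, hf = f*(L/D)*(v^2/(2g)).
hf = 0.0271 * (495/0.1408) * (2.205^2 / (2*9.81))
hf = 23.61 m
Therefore the friction head loss hf = 23.61 m.


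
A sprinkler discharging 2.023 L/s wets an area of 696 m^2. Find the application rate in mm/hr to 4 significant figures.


Approach: apply the application rate relation, rate = (Q/A)*3600.
rate = (2.023 / 696) * 3600 = 10.46 mm/hr
Therefore the application rate = 10.46 mm/hr.


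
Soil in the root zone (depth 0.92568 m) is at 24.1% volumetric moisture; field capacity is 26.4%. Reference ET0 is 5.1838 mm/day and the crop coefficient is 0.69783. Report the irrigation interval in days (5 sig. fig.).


Approach: apply soil-water budget scheduling, SMD = (FC-theta)/100*depth*1000; ETc = ET0*Kc; interval = SMD/ETc.
Step 1 — soil moisture deficit:
  SMD = (26.4 - 24.1)/100 * 0.92568 * 1000 = 21.29064 mm
Step 2 — daily crop ET (ETc = ET0*Kc):
  ETc = 5.1838 * 0.69783 = 3.617411 mm/day
Step 3 — irrigation interval (SMD/ETc):
  interval = 21.29064 / 3.617411 = 5.8856 days
Therefore the irrigation interval = 5.8856 days.


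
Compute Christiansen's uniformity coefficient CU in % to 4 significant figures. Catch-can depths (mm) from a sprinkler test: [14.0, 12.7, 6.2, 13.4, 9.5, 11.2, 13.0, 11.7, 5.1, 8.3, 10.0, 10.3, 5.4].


Approach: apply Christiansen's uniformity coefficient, CU = (1 - mean_abs_deviation/mean)*100.
mean = 10.0615 mm
mean |d_i - mean| = 2.44142 mm
CU = (1 - 2.44142/10.0615)*100 = 75.74 %
Therefore Christiansen's uniformity coefficient CU = 75.74 %.


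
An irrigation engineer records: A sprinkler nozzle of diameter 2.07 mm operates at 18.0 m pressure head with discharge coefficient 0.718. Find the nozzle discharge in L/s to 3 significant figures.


Approach: apply the orifice equation, Q = Cd*A*sqrt(2*g*h), A = pi*(d/2)^2.
A = pi*(2.07e-3/2)^2 = 3.3654e-06 m^2
Q = 0.718 * 3.3654e-06 * sqrt(2*9.81*18.0) * 1000 = 0.0454 L/s
Therefore the nozzle discharge = 0.0454 L/s.


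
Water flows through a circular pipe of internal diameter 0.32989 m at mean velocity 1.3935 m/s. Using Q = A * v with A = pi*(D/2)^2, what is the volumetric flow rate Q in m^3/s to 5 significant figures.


A = pi*(0.32989/2)^2 = 0.08547285 m^2
Q = 0.08547285 * 1.3935 = 0.11911 m^3/s
Therefore the volumetric flow rate Q = 0.11911 m^3/s.


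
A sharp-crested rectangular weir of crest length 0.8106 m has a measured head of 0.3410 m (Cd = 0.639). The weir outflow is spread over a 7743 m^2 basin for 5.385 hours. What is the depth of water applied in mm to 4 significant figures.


Approach: apply the rectangular weir equation with a volume-to-depth conversion, Q = (2/3)*Cd*L*sqrt(2g)*H^1.5; d = Q*t/A * 1000.
Step 1 — weir discharge:
  Q = (2/3)*0.639*0.8106*sqrt(2*9.81)*0.3410^1.5 = 0.304577 m^3/s
Step 2 — volume: V = 0.304577 * 5.385*3600 = 5904.53 m^3
Step 3 — depth: d = V/A * 1000 = 5904.53/7743 * 1000 = 762.6 mm
Therefore the depth of water applied = 762.6 mm.


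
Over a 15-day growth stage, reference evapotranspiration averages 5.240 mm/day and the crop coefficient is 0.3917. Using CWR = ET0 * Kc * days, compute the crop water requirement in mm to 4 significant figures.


CWR = 5.240 * 0.3917 * 15 = 30.79 mm
Therefore the crop water requirement = 30.79 mm.


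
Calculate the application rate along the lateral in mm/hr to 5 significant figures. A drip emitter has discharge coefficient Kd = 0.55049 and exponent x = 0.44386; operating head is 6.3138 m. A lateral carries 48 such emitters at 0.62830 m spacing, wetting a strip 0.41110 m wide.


Approach: apply the emitter equation with a lateral mass balance, q = Kd*h^x; Q = n*q; rate = Q/(n*spacing*width).
Step 1 — single emitter flow (q = Kd*h^x):
  q = 0.55049 * 6.3138^0.44386 = 1.247287 L/hr
Step 2 — total lateral flow: Q = 48 * 1.247287 = 59.86979 L/hr
Step 3 — wetted area: A = 48 * 0.62830 * 0.41110 = 12.39812 m^2
Step 4 — application rate: Q/A = 59.86979/12.39812 = 4.8289 mm/hr
Therefore the application rate along the lateral = 4.8289 mm/hr.


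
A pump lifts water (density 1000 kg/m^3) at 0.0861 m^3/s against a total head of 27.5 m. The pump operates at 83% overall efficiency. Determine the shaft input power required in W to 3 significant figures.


Approach: apply hydraulic power then efficiency conversion, P = rho*g*Q*H; P_in = P/eta.
Step 1 — hydraulic power (P = rho*g*Q*H):
  P = 1000 * 9.81 * 0.0861 * 27.5 = 23228 W
Step 2 — input power: P_in = P/eta = 23228 / 0.83 = 28000 W
Therefore the shaft input power required = 28000 W.


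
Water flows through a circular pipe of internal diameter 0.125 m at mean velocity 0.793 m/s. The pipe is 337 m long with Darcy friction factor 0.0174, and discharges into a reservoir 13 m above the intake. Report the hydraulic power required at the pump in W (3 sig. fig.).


Approach: apply continuity + Darcy-Weisbach + hydraulic power, Q = A*v; hf = f*(L/D)*(v^2/(2g)); H = static + hf; P = rho*g*Q*H.
Step 1 — flow rate (continuity, Q = A*v):
  A = pi*(0.125/2)^2 = 0.012272 m^2
  Q = 0.012272 * 0.793 = 0.0097316 m^3/s
Step 2 — friction head loss (Darcy-Weisbach):
  hf = 0.0174 * (337/0.125) * (0.793^2 / (2*9.81))
  hf = 1.5035 m
Step 3 — total head: H = 13 + 1.5035 = 14.504 m
Step 4 — hydraulic power (P = rho*g*Q*H):
  P = 1000 * 9.81 * 0.0097316 * 14.504 = 1380 W
Therefore the hydraulic power required at the pump = 1380 W.


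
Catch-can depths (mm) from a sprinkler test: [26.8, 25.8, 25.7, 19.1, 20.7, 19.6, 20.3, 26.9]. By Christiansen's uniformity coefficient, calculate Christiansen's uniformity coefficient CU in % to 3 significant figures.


Approach: apply Christiansen's uniformity coefficient, CU = (1 - mean_abs_deviation/mean)*100.
mean = 23.113 mm
mean |d_i - mean| = 3.1875 mm
CU = (1 - 3.1875/23.113)*100 = 86.2 %
Therefore Christiansen's uniformity coefficient CU = 86.2 %.


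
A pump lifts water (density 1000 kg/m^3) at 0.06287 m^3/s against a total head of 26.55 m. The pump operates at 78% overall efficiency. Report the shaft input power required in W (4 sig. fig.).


Approach: apply hydraulic power then efficiency conversion, P = rho*g*Q*H; P_in = P/eta.
Step 1 — hydraulic power (P = rho*g*Q*H):
  P = 1000 * 9.81 * 0.06287 * 26.55 = 16374.8 W
Step 2 — input power: P_in = P/eta = 16374.8 / 0.78 = 20990 W
Therefore the shaft input power required = 20990 W.


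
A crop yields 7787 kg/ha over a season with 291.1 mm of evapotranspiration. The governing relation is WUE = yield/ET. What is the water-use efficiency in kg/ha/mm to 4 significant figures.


WUE = 7787 / 291.1 = 26.75 kg/ha/mm
Therefore the water-use efficiency = 26.75 kg/ha/mm.


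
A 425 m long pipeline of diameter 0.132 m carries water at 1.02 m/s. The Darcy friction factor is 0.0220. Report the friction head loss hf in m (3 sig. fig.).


Approach: apply the Darcy-Weisbach equation, hf = f*(L/D)*(v^2/(2g)).
hf = 0.0220 * (425/0.132) * (1.02^2 / (2*9.81))
hf = 3.76 m
Therefore the friction head loss hf = 3.76 m.


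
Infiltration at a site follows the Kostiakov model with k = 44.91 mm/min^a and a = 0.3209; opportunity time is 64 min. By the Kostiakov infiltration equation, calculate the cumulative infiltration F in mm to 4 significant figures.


Approach: apply the Kostiakov infiltration equation, F = k*t^a.
F = 44.91 * 64^0.3209 = 170.6 mm
Therefore the cumulative infiltration F = 170.6 mm.


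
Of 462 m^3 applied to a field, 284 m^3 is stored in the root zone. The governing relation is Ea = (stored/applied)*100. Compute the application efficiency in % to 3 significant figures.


Ea = (284/462)*100 = 61.5 %
Therefore the application efficiency = 61.5 %.


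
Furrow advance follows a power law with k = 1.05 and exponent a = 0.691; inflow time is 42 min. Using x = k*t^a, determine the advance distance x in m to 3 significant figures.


x = 1.05 * 42^0.691 = 13.9 m
Therefore the advance distance x = 13.9 m.


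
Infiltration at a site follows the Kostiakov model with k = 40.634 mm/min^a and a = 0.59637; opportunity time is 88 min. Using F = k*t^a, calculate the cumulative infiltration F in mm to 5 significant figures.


F = 40.634 * 88^0.59637 = 586.84 mm
Therefore the cumulative infiltration F = 586.84 mm.


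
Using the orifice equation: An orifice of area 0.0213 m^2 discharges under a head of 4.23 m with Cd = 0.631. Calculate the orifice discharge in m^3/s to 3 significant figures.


Approach: apply the orifice equation, Q = Cd*A*sqrt(2*g*h).
Q = 0.631 * 0.0213 * sqrt(2*9.81*4.23) = 0.122 m^3/s
Therefore the orifice discharge = 0.122 m^3/s.


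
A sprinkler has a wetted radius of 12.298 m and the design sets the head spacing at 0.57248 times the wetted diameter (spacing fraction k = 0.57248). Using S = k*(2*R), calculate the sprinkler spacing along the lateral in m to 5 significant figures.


S = 0.57248 * (2 * 12.298) = 14.081 m
Therefore the sprinkler spacing along the lateral = 14.081 m.


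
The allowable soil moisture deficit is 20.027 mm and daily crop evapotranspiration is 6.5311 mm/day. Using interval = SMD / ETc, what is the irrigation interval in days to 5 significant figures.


interval = 20.027 / 6.5311 = 3.0664 days
Therefore the irrigation interval = 3.0664 days.


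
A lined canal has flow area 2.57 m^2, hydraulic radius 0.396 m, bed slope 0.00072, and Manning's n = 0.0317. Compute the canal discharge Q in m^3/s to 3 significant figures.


Approach: apply Manning's equation, Q = (1/n)*A*R^(2/3)*S^(1/2).
Q = (1/0.0317) * 2.57 * 0.396^(2/3) * 0.00072^(1/2) = 1.17 m^3/s
Therefore the canal discharge Q = 1.17 m^3/s.


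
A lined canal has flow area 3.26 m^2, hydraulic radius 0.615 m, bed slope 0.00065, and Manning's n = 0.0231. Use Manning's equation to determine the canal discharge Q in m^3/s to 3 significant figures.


Approach: apply Manning's equation, Q = (1/n)*A*R^(2/3)*S^(1/2).
Q = (1/0.0231) * 3.26 * 0.615^(2/3) * 0.00065^(1/2) = 2.60 m^3/s
Therefore the canal discharge Q = 2.60 m^3/s.


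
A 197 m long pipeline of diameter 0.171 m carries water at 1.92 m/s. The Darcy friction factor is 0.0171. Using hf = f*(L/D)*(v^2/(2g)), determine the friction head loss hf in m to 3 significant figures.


hf = 0.0171 * (197/0.171) * (1.92^2 / (2*9.81))
hf = 3.70 m
Therefore the friction head loss hf = 3.70 m.


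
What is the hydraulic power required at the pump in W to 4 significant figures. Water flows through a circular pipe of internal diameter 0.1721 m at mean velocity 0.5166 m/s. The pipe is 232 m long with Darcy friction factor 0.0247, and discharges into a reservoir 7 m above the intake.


Approach: apply continuity + Darcy-Weisbach + hydraulic power, Q = A*v; hf = f*(L/D)*(v^2/(2g)); H = static + hf; P = rho*g*Q*H.
Step 1 — flow rate (continuity, Q = A*v):
  A = pi*(0.1721/2)^2 = 0.0232622 m^2
  Q = 0.0232622 * 0.5166 = 0.0120173 m^3/s
Step 2 — friction head loss (Darcy-Weisbach):
  hf = 0.0247 * (232/0.1721) * (0.5166^2 / (2*9.81))
  hf = 0.452912 m
Step 3 — total head: H = 7 + 0.452912 = 7.45291 m
Step 4 — hydraulic power (P = rho*g*Q*H):
  P = 1000 * 9.81 * 0.0120173 * 7.45291 = 878.6 W
Therefore the hydraulic power required at the pump = 878.6 W.


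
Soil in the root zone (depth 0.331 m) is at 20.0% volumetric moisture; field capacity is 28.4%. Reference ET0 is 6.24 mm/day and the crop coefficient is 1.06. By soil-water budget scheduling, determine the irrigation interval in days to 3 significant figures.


Approach: apply soil-water budget scheduling, SMD = (FC-theta)/100*depth*1000; ETc = ET0*Kc; interval = SMD/ETc.
Step 1 — soil moisture deficit:
  SMD = (28.4 - 20.0)/100 * 0.331 * 1000 = 27.804 mm
Step 2 — daily crop ET (ETc = ET0*Kc):
  ETc = 6.24 * 1.06 = 6.6144 mm/day
Step 3 — irrigation interval (SMD/ETc):
  interval = 27.804 / 6.6144 = 4.20 days
Therefore the irrigation interval = 4.20 days.


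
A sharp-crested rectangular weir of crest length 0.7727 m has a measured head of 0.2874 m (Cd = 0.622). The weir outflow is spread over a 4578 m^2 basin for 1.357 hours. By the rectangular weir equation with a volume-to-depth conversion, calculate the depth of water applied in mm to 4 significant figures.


Approach: apply the rectangular weir equation with a volume-to-depth conversion, Q = (2/3)*Cd*L*sqrt(2g)*H^1.5; d = Q*t/A * 1000.
Step 1 — weir discharge:
  Q = (2/3)*0.622*0.7727*sqrt(2*9.81)*0.2874^1.5 = 0.218670 m^3/s
Step 2 — volume: V = 0.218670 * 1.357*3600 = 1068.25 m^3
Step 3 — depth: d = V/A * 1000 = 1068.25/4578 * 1000 = 233.3 mm
Therefore the depth of water applied = 233.3 mm.


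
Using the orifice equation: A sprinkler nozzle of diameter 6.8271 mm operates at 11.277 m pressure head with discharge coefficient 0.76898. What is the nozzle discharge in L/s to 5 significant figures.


Approach: apply the orifice equation, Q = Cd*A*sqrt(2*g*h), A = pi*(d/2)^2.
A = pi*(6.8271e-3/2)^2 = 3.660685e-05 m^2
Q = 0.76898 * 3.660685e-05 * sqrt(2*9.81*11.277) * 1000 = 0.41872 L/s
Therefore the nozzle discharge = 0.41872 L/s.
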